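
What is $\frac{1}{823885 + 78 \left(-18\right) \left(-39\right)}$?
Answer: $\frac{1}{878641} \approx 1.1381 \cdot 10^{-6}$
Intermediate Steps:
$\frac{1}{823885 + 78 \left(-18\right) \left(-39\right)} = \frac{1}{823885 - -54756} = \frac{1}{823885 + 54756} = \frac{1}{878641}$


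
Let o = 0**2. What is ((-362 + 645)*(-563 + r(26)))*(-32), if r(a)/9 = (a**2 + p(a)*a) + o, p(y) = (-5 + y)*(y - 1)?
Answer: -1162527776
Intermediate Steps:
o = 0
p(y) = (-1 + y)*(-5 + y) (p(y) = (-5 + y)*(-1 + y) = (-1 + y)*(-5 + y))
r(a) = 9*a**2 + 9*a*(5 + a**2 - 6*a) (r(a) = 9*((a**2 + (5 + a**2 - 6*a)*a) + 0) = 9*((a**2 + a*(5 + a**2 - 6*a)) + 0) = 9*(a**2 + a*(5 + a**2 - 6*a)) = 9*a**2 + 9*a*(5 + a**2 - 6*a))
((-362 + 645)*(-563 + r(26)))*(-32) = ((-362 + 645)*(-563 + 9*26*(5 + 26**2 - 5*26)))*(-32) = (283*(-563 + 9*26*(5 + 676 - 130)))*(-32) = (283*(-563 + 9*26*551))*(-32) = (283*(-563 + 128934))*(-32) = (283*128371)*(-32) = 36328993*(-32) = -1162527776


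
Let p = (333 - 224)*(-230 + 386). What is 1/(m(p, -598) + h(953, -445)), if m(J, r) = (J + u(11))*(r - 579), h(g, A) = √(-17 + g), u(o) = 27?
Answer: -6681829/133940516355411 - 2*√26/133940516355411 ≈ -4.9887e-8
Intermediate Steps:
p = 17004 (p = 109*156 = 17004)
m(J, r) = (-579 + r)*(27 + J) (m(J, r) = (J + 27)*(r - 579) = (27 + J)*(-579 + r) = (-579 + r)*(27 + J))
1/(m(p, -598) + h(953, -445)) = 1/((-15633 - 579*17004 + 27*(-598) + 17004*(-598)) + √(-17 + 953)) = 1/((-15633 - 9845316 - 16146 - 10168392) + √936) = 1/(-20045487 + 6*√26)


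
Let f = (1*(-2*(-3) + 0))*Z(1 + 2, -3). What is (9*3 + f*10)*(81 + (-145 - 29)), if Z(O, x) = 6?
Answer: -35991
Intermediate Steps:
f = 36 (f = (1*(-2*(-3) + 0))*6 = (1*(6 + 0))*6 = (1*6)*6 = 6*6 = 36)
(9*3 + f*10)*(81 + (-145 - 29)) = (9*3 + 36*10)*(81 + (-145 - 29)) = (27 + 360)*(81 - 174) = 387*(-93) = -35991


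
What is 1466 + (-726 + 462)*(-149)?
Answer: 40802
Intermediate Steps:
1466 + (-726 + 462)*(-149) = 1466 - 264*(-149) = 1466 + 39336 = 40802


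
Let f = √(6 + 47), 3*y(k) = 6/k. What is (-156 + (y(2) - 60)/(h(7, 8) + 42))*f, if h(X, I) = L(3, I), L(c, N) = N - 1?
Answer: -7703*√53/49 ≈ -1144.5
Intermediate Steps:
y(k) = 2/k (y(k) = (6/k)/3 = 2/k)
f = √53 ≈ 7.2801
L(c, N) = -1 + N
h(X, I) = -1 + I
(-156 + (y(2) - 60)/(h(7, 8) + 42))*f = (-156 + (2/2 - 60)/((-1 + 8) + 42))*√53 = (-156 + (2*(½) - 60)/(7 + 42))*√53 = (-156 + (1 - 60)/49)*√53 = (-156 - 59*1/49)*√53 = (-156 - 59/49)*√53 = -7703*√53/49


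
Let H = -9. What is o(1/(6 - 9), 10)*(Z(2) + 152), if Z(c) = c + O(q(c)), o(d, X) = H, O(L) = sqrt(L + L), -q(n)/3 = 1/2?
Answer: -1386 - 9*I*sqrt(3) ≈ -1386.0 - 15.588*I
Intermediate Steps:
q(n) = -3/2
O(L) = sqrt(2)*sqrt(L) (O(L) = sqrt(2*L) = sqrt(2)*sqrt(L))
o(d, X) = -9
Z(c) = c + I*sqrt(3) (Z(c) = c + sqrt(2)*sqrt(-3/2) = c + sqrt(2)*(I*sqrt(6)/2) = c + I*sqrt(3))
o(1/(6 - 9), 10)*(Z(2) + 152) = -9*((2 + I*sqrt(3)) + 152) = -9*(154 + I*sqrt(3)) = -1386 - 9*I*sqrt(3)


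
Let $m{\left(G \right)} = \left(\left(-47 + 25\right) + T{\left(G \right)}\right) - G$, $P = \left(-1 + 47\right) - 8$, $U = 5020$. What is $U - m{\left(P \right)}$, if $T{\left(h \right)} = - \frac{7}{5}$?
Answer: $\frac{25407}{5} \approx 5081.4$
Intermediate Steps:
$T{\left(h \right)} = - \frac{7}{5}$ ($T{\left(h \right)} = \left(-7\right) \frac{1}{5} = - \frac{7}{5}$)
$P = 38$ ($P = 46 - 8 = 38$)
$m{\left(G \right)} = - \frac{117}{5} - G$ ($m{\left(G \right)} = \left(\left(-47 + 25\right) - \frac{7}{5}\right) - G = \left(-22 - \frac{7}{5}\right) - G = - \frac{117}{5} - G$)
$U - m{\left(P \right)} = 5020 - \left(- \frac{117}{5} - 38\right) = 5020 - - \frac{307}{5} = 5020 + \frac{307}{5} = \frac{25407}{5}$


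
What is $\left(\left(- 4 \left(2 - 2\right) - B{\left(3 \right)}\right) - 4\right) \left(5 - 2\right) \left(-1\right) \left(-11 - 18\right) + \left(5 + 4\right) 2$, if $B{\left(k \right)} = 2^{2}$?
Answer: $-678$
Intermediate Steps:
$B{\left(k \right)} = 4$
$\left(\left(- 4 \left(2 - 2\right) - B{\left(3 \right)}\right) - 4\right) \left(5 - 2\right) \left(-1\right) \left(-11 - 18\right) + \left(5 + 4\right) 2 = \left(\left(- 4 \left(2 - 2\right) - 4\right) - 4\right) \left(5 - 2\right) \left(-1\right) \left(-11 - 18\right) + \left(5 + 4\right) 2 = \left(\left(\left(-4\right) 0 - 4\right) - 4\right) 3 \left(-1\right) \left(-11 - 18\right) + 9 \cdot 2 = \left(\left(0 - 4\right) - 4\right) 3 \left(-1\right) \left(-29\right) + 18 = \left(-4 - 4\right) 3 \left(-1\right) \left(-29\right) + 18 = \left(-8\right) 3 \left(-1\right) \left(-29\right) + 18 = \left(-24\right) \left(-1\right) \left(-29\right) + 18 = 24 \left(-29\right) + 18 = -696 + 18 = -678$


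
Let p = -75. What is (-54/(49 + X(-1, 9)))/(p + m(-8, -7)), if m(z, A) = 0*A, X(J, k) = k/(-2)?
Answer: 36/2225 ≈ 0.016180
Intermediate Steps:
X(J, k) = -k/2 (X(J, k) = k*(-½) = -k/2)
m(z, A) = 0
(-54/(49 + X(-1, 9)))/(p + m(-8, -7)) = (-54/(49 - ½*9))/(-75 + 0) = -54/(49 - 9/2)/(-75) = -54/89/2*(-1/75) = -54*2/89*(-1/75) = -108/89*(-1/75) = 36/2225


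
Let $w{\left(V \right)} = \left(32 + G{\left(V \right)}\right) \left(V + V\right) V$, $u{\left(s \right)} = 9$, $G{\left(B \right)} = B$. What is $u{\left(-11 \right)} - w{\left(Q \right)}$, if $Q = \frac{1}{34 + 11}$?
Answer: $\frac{817243}{91125} \approx 8.9684$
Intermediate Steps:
$Q = \frac{1}{45} \approx 0.022222$
$w{\left(V \right)} = 2 V^{2} \left(32 + V\right)$ ($w{\left(V \right)} = \left(32 + V\right) \left(V + V\right) V = \left(32 + V\right) 2 V V = 2 V \left(32 + V\right) V = 2 V^{2} \left(32 + V\right)$)
$u{\left(-11 \right)} - w{\left(Q \right)} = 9 - \frac{2 \left(32 + \frac{1}{45}\right)}{2025} = 9 - 2 \cdot \frac{1}{2025} \cdot \frac{1441}{45} = 9 - \frac{2882}{91125} = \frac{817243}{91125}$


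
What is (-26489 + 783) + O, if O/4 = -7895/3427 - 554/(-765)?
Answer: -67408827898/2621655 ≈ -25712.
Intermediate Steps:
O = -16564468/2621655 (O = 4*(-7895/3427 - 554/(-765)) = 4*(-7895*1/3427 - 554*(-1/765)) = 4*(-7895/3427 + 554/765) = 4*(-4141117/2621655) = -16564468/2621655 ≈ -6.3183)
(-26489 + 783) + O = (-26489 + 783) - 16564468/2621655 = -25706 - 16564468/2621655 = -67408827898/2621655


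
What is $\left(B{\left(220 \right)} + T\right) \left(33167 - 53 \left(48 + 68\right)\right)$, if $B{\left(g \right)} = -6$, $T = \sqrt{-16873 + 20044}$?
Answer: $-162114 + 27019 \sqrt{3171} \approx 1.3594 \cdot 10^{6}$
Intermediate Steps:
$T = \sqrt{3171} \approx 56.312$
$\left(B{\left(220 \right)} + T\right) \left(33167 - 53 \left(48 + 68\right)\right) = \left(-6 + \sqrt{3171}\right) \left(33167 - 53 \left(48 + 68\right)\right) = \left(-6 + \sqrt{3171}\right) \left(33167 - 6148\right) = \left(-6 + \sqrt{3171}\right) 27019 = -162114 + 27019 \sqrt{3171}$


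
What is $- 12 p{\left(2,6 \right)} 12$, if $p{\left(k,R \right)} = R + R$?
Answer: $-1728$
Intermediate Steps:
$p{\left(k,R \right)} = 2 R$
$- 12 p{\left(2,6 \right)} 12 = - 12 \cdot 2 \cdot 6 \cdot 12 = \left(-12\right) 12 \cdot 12 = \left(-144\right) 12 = -1728$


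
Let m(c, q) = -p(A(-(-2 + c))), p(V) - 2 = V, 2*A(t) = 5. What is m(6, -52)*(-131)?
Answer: 1179/2 ≈ 589.50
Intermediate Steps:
A(t) = 5/2 (A(t) = (½)*5 = 5/2)
p(V) = 2 + V
m(c, q) = -9/2 (m(c, q) = -(2 + 5/2) = -1*9/2 = -9/2)
m(6, -52)*(-131) = -9/2*(-131) = 1179/2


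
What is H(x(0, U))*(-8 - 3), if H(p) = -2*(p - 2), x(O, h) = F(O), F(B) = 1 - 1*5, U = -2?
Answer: -132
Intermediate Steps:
F(B) = -4 (F(B) = 1 - 5 = -4)
x(O, h) = -4
H(p) = 4 - 2*p (H(p) = -2*(-2 + p) = 4 - 2*p)
H(x(0, U))*(-8 - 3) = (4 - 2*(-4))*(-8 - 3) = (4 + 8)*(-11) = 12*(-11) = -132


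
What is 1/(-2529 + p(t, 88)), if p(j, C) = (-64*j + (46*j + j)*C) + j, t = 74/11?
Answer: 11/273583 ≈ 4.0207e-5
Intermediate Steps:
t = 74/11 (t = 74*(1/11) = 74/11 ≈ 6.7273)
p(j, C) = -63*j + 47*C*j (p(j, C) = (-64*j + (47*j)*C) + j = (-64*j + 47*C*j) + j = -63*j + 47*C*j)
1/(-2529 + p(t, 88)) = 1/(-2529 + 74*(-63 + 47*88)/11) = 1/(-2529 + 74*(-63 + 4136)/11) = 1/(-2529 + (74/11)*4073) = 1/(-2529 + 301402/11) = 1/(273583/11) = 11/273583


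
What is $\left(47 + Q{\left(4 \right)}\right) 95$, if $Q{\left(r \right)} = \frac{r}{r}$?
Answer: $4560$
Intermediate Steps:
$Q{\left(r \right)} = 1$
$\left(47 + Q{\left(4 \right)}\right) 95 = \left(47 + 1\right) 95 = 48 \cdot 95 = 4560$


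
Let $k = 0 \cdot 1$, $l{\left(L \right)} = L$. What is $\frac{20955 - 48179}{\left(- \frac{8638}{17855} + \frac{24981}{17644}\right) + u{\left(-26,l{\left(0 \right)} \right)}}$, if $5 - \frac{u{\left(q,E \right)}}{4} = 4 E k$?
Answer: $- \frac{779679570080}{599481753} \approx -1300.6$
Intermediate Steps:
$k = 0$
$u{\left(q,E \right)} = 20$ ($u{\left(q,E \right)} = 20 - 4 \cdot 4 E 0 = 20 - 0 = 20 + 0 = 20$)
$\frac{20955 - 48179}{\left(- \frac{8638}{17855} + \frac{24981}{17644}\right) + u{\left(-26,l{\left(0 \right)} \right)}} = \frac{20955 - 48179}{\left(- \frac{8638}{17855} + \frac{24981}{17644}\right) + 20} = - \frac{27224}{\left(\left(-8638\right) \frac{1}{17855} + 24981 \cdot \frac{1}{17644}\right) + 20} = - \frac{27224}{\left(- \frac{8638}{17855} + \frac{2271}{1604}\right) + 20} = - \frac{27224}{\frac{26693353}{28639420} + 20} = - \frac{27224}{\frac{599481753}{28639420}} = \left(-27224\right) \frac{28639420}{599481753} = - \frac{779679570080}{599481753}$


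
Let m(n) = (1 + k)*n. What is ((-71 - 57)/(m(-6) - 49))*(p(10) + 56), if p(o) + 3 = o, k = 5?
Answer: 8064/85 ≈ 94.871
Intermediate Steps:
m(n) = 6*n (m(n) = (1 + 5)*n = 6*n)
p(o) = -3 + o
((-71 - 57)/(m(-6) - 49))*(p(10) + 56) = ((-71 - 57)/(6*(-6) - 49))*((-3 + 10) + 56) = (-128/(-36 - 49))*(7 + 56) = -128/(-85)*63 = -128*(-1/85)*63 = (128/85)*63 = 8064/85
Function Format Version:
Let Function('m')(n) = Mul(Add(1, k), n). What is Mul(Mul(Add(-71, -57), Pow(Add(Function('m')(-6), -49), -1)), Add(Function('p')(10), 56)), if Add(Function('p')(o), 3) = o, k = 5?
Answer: Rational(8064, 85) ≈ 94.871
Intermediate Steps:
Function('m')(n) = Mul(6, n) (Function('m')(n) = Mul(Add(1, 5), n) = Mul(6, n))
Function('p')(o) = Add(-3, o)
Mul(Mul(Add(-71, -57), Pow(Add(Function('m')(-6), -49), -1)), Add(Function('p')(10), 56)) = Mul(Mul(Add(-71, -57), Pow(Add(Mul(6, -6), -49), -1)), Add(Add(-3, 10), 56)) = Mul(Mul(-128, Pow(Add(-36, -49), -1)), Add(7, 56)) = Mul(Mul(-128, Pow(-85, -1)), 63) = Mul(Mul(-128, Rational(-1, 85)), 63) = Mul(Rational(128, 85), 63) = Rational(8064, 85)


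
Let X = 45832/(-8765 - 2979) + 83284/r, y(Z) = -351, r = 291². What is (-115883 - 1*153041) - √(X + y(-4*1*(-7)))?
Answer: -268924 - I*√16146636978515/213594 ≈ -2.6892e+5 - 18.813*I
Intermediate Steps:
r = 84681
X = -362876537/124311708 (X = 45832/(-8765 - 2979) + 83284/84681 = 45832/(-11744) + 83284*(1/84681) = 45832*(-1/11744) + 83284/84681 = -5729/1468 + 83284/84681 = -362876537/124311708 ≈ -2.9191)
(-115883 - 1*153041) - √(X + y(-4*1*(-7))) = (-115883 - 1*153041) - √(-362876537/124311708 - 351) = (-115883 - 153041) - √(-43996286045/124311708) = -268924 - I*√16146636978515/213594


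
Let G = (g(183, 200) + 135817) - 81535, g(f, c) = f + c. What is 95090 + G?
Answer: 149755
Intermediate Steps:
g(f, c) = c + f
G = 54665 (G = ((200 + 183) + 135817) - 81535 = (383 + 135817) - 81535 = 136200 - 81535 = 54665)
95090 + G = 95090 + 54665 = 149755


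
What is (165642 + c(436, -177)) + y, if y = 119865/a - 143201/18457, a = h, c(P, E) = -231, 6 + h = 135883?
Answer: 414813989226307/2507881789 ≈ 1.6540e+5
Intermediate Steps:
h = 135877 (h = -6 + 135883 = 135877)
a = 135877
y = -17245373972/2507881789 (y = 119865/135877 - 143201/18457 = -17245373972/2507881789 ≈ -6.8765)
(165642 + c(436, -177)) + y = (165642 - 231) - 17245373972/2507881789 = 165411 - 17245373972/2507881789 = 414813989226307/2507881789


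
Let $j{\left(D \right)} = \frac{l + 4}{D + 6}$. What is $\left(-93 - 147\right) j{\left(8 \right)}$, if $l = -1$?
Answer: $- \frac{360}{7} \approx -51.429$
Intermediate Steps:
$j{\left(D \right)} = \frac{3}{6 + D}$ ($j{\left(D \right)} = \frac{-1 + 4}{D + 6} = \frac{3}{6 + D}$)
$\left(-93 - 147\right) j{\left(8 \right)} = \left(-93 - 147\right) \frac{3}{6 + 8} = - 240 \cdot \frac{3}{14} = - 240 \cdot 3 \cdot \frac{1}{14} = \left(-240\right) \frac{3}{14} = - \frac{360}{7}$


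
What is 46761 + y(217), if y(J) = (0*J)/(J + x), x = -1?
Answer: 46761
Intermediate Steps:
y(J) = 0 (y(J) = (0*J)/(J - 1) = 0/(-1 + J) = 0)
46761 + y(217) = 46761 + 0 = 46761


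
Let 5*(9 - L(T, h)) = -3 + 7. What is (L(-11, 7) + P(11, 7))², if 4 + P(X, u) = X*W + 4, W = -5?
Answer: 54756/25 ≈ 2190.2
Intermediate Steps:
L(T, h) = 41/5 (L(T, h) = 9 - (-3 + 7)/5 = 9 - ⅕*4 = 9 - ⅘ = 41/5)
P(X, u) = -5*X (P(X, u) = -4 + (X*(-5) + 4) = -4 + (-5*X + 4) = -4 + (4 - 5*X) = -5*X)
(L(-11, 7) + P(11, 7))² = (41/5 - 5*11)² = (41/5 - 55)² = (-234/5)² = 54756/25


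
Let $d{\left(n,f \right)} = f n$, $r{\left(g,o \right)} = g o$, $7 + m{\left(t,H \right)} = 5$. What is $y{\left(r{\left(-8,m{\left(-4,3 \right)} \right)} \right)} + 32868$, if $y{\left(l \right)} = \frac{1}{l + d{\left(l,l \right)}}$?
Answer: $\frac{8940097}{272} \approx 32868.0$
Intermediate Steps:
$m{\left(t,H \right)} = -2$ ($m{\left(t,H \right)} = -7 + 5 = -2$)
$y{\left(l \right)} = \frac{1}{l + l^{2}}$ ($y{\left(l \right)} = \frac{1}{l + l l} = \frac{1}{l + l^{2}}$)
$y{\left(r{\left(-8,m{\left(-4,3 \right)} \right)} \right)} + 32868 = \frac{1}{\left(-8\right) \left(-2\right) \left(1 - -16\right)} + 32868 = \frac{1}{16 \left(1 + 16\right)} + 32868 = \frac{1}{16 \cdot 17} + 32868 = \frac{1}{16} \cdot \frac{1}{17} + 32868 = \frac{1}{272} + 32868 = \frac{8940097}{272}$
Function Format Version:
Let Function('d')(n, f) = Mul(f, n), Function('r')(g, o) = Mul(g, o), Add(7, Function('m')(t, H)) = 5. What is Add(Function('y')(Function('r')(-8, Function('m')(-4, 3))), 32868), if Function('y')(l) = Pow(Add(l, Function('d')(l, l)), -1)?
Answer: Rational(8940097, 272) ≈ 32868.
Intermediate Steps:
Function('m')(t, H) = -2 (Function('m')(t, H) = Add(-7, 5) = -2)
Function('y')(l) = Pow(Add(l, Pow(l, 2)), -1) (Function('y')(l) = Pow(Add(l, Mul(l, l)), -1) = Pow(Add(l, Pow(l, 2)), -1))
Add(Function('y')(Function('r')(-8, Function('m')(-4, 3))), 32868) = Add(Mul(Pow(Mul(-8, -2), -1), Pow(Add(1, Mul(-8, -2)), -1)), 32868) = Add(Mul(Pow(16, -1), Pow(Add(1, 16), -1)), 32868) = Add(Mul(Rational(1, 16), Pow(17, -1)), 32868) = Add(Mul(Rational(1, 16), Rational(1, 17)), 32868) = Add(Rational(1, 272), 32868) = Rational(8940097, 272)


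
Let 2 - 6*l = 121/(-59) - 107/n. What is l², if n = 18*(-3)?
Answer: 43467649/365421456 ≈ 0.11895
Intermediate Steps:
n = -54
l = 6593/19116 (l = ⅓ - (121/(-59) - 107/(-54))/6 = ⅓ - (121*(-1/59) - 107*(-1/54))/6 = ⅓ - (-121/59 + 107/54)/6 = ⅓ - ⅙*(-221/3186) = ⅓ + 221/19116 = 6593/19116 ≈ 0.34489)
l² = (6593/19116)² = 43467649/365421456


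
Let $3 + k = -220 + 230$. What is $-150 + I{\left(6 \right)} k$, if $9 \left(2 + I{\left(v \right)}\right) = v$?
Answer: $- \frac{478}{3} \approx -159.33$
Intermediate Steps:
$k = 7$ ($k = -3 + \left(-220 + 230\right) = -3 + 10 = 7$)
$I{\left(v \right)} = -2 + \frac{v}{9}$
$-150 + I{\left(6 \right)} k = -150 + \left(-2 + \frac{1}{9} \cdot 6\right) 7 = -150 + \left(-2 + \frac{2}{3}\right) 7 = -150 - \frac{28}{3} = - \frac{478}{3}$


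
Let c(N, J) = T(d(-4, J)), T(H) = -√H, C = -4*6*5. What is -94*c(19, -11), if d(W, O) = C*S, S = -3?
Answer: 564*√10 ≈ 1783.5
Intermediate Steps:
C = -120 (C = -24*5 = -120)
d(W, O) = 360 (d(W, O) = -120*(-3) = 360)
c(N, J) = -6*√10 (c(N, J) = -√360 = -6*√10)
-94*c(19, -11) = -(-564)*√10 = 564*√10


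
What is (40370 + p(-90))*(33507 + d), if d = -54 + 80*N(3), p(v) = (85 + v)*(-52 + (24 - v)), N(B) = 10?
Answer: 1372175180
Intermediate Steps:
p(v) = (-28 - v)*(85 + v) (p(v) = (85 + v)*(-28 - v) = (-28 - v)*(85 + v))
d = 746 (d = -54 + 80*10 = -54 + 800 = 746)
(40370 + p(-90))*(33507 + d) = (40370 + (-2380 - 1*(-90)² - 113*(-90)))*(33507 + 746) = (40370 + (-2380 - 1*8100 + 10170))*34253 = (40370 + (-2380 - 8100 + 10170))*34253 = (40370 - 310)*34253 = 40060*34253 = 1372175180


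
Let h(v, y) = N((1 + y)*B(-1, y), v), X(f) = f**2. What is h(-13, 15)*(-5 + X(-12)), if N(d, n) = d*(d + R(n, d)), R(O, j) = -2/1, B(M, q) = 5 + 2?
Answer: 1712480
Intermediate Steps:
B(M, q) = 7
R(O, j) = -2 (R(O, j) = -2*1 = -2)
N(d, n) = d*(-2 + d) (N(d, n) = d*(d - 2) = d*(-2 + d))
h(v, y) = (5 + 7*y)*(7 + 7*y) (h(v, y) = ((1 + y)*7)*(-2 + (1 + y)*7) = (7 + 7*y)*(-2 + (7 + 7*y)) = (7 + 7*y)*(5 + 7*y) = (5 + 7*y)*(7 + 7*y))
h(-13, 15)*(-5 + X(-12)) = (7*(1 + 15)*(5 + 7*15))*(-5 + (-12)**2) = (7*16*(5 + 105))*(-5 + 144) = (7*16*110)*139 = 12320*139 = 1712480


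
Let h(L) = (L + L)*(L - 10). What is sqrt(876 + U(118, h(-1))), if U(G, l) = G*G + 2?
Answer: sqrt(14802) ≈ 121.66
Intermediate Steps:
h(L) = 2*L*(-10 + L) (h(L) = (2*L)*(-10 + L) = 2*L*(-10 + L))
U(G, l) = 2 + G**2 (U(G, l) = G**2 + 2 = 2 + G**2)
sqrt(876 + U(118, h(-1))) = sqrt(876 + (2 + 118**2)) = sqrt(876 + (2 + 13924)) = sqrt(876 + 13926) = sqrt(14802)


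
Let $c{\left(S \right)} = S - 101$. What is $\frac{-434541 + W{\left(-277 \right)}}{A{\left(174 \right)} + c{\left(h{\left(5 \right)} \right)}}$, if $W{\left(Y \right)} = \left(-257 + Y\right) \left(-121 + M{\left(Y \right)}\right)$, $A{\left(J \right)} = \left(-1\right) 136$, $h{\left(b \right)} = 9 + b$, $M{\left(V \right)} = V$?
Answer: $\frac{222009}{223} \approx 995.56$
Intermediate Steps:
$c{\left(S \right)} = -101 + S$
$A{\left(J \right)} = -136$
$W{\left(Y \right)} = \left(-257 + Y\right) \left(-121 + Y\right)$
$\frac{-434541 + W{\left(-277 \right)}}{A{\left(174 \right)} + c{\left(h{\left(5 \right)} \right)}} = \frac{-434541 + \left(31097 + \left(-277\right)^{2} - -104706\right)}{-136 + \left(-101 + \left(9 + 5\right)\right)} = \frac{-434541 + \left(31097 + 76729 + 104706\right)}{-136 + \left(-101 + 14\right)} = \frac{-434541 + 212532}{-136 - 87} = - \frac{222009}{-223} = \left(-222009\right) \left(- \frac{1}{223}\right) = \frac{222009}{223}$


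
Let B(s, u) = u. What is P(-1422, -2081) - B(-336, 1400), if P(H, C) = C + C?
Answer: -5562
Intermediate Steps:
P(H, C) = 2*C
P(-1422, -2081) - B(-336, 1400) = 2*(-2081) - 1*1400 = -4162 - 1400 = -5562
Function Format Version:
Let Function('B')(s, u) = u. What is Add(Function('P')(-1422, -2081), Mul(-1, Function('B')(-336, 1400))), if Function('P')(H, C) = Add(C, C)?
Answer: -5562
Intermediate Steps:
Function('P')(H, C) = Mul(2, C)
Add(Function('P')(-1422, -2081), Mul(-1, Function('B')(-336, 1400))) = Add(Mul(2, -2081), Mul(-1, 1400)) = Add(-4162, -1400) = -5562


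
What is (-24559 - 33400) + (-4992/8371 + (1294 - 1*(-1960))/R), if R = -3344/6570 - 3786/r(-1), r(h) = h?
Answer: -3016642543308644/52048107199 ≈ -57959.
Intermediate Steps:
R = 12435338/3285 (R = -3344/6570 - 3786/(-1) = -3344*1/6570 - 3786*(-1) = -1672/3285 + 3786 = 12435338/3285 ≈ 3785.5)
(-24559 - 33400) + (-4992/8371 + (1294 - 1*(-1960))/R) = (-24559 - 33400) + (-4992/8371 + (1294 - 1*(-1960))/(12435338/3285)) = -57959 + (-4992*1/8371 + (1294 + 1960)*(3285/12435338)) = -57959 + (-4992/8371 + 3254*(3285/12435338)) = -57959 + (-4992/8371 + 5344695/6217669) = -57959 + 13701838197/52048107199 = -3016642543308644/52048107199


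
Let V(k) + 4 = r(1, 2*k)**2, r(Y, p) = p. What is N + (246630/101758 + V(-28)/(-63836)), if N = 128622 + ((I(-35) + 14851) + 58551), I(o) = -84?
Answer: 163972757590168/811977961 ≈ 2.0194e+5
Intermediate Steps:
V(k) = -4 + 4*k**2 (V(k) = -4 + (2*k)**2 = -4 + 4*k**2)
N = 201940 (N = 128622 + ((-84 + 14851) + 58551) = 128622 + (14767 + 58551) = 128622 + 73318 = 201940)
N + (246630/101758 + V(-28)/(-63836)) = 201940 + (246630/101758 + (-4 + 4*(-28)**2)/(-63836)) = 201940 + (246630*(1/101758) + (-4 + 4*784)*(-1/63836)) = 201940 + (123315/50879 + (-4 + 3136)*(-1/63836)) = 201940 + (123315/50879 + 3132*(-1/63836)) = 201940 + (123315/50879 - 783/15959) = 201940 + 1928145828/811977961 = 163972757590168/811977961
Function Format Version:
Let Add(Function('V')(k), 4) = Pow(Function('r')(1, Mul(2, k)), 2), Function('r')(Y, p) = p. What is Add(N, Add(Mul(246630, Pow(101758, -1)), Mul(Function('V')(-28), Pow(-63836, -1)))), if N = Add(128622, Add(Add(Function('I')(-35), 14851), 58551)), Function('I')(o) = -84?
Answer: Rational(163972757590168, 811977961) ≈ 2.0194e+5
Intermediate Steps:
Function('V')(k) = Add(-4, Mul(4, Pow(k, 2))) (Function('V')(k) = Add(-4, Pow(Mul(2, k), 2)) = Add(-4, Mul(4, Pow(k, 2))))
N = 201940 (N = Add(128622, Add(Add(-84, 14851), 58551)) = Add(128622, Add(14767, 58551)) = Add(128622, 73318) = 201940)
Add(N, Add(Mul(246630, Pow(101758, -1)), Mul(Function('V')(-28), Pow(-63836, -1)))) = Add(201940, Add(Mul(246630, Pow(101758, -1)), Mul(Add(-4, Mul(4, Pow(-28, 2))), Pow(-63836, -1)))) = Add(201940, Add(Mul(246630, Rational(1, 101758)), Mul(Add(-4, Mul(4, 784)), Rational(-1, 63836)))) = Add(201940, Add(Rational(123315, 50879), Mul(Add(-4, 3136), Rational(-1, 63836)))) = Add(201940, Add(Rational(123315, 50879), Mul(3132, Rational(-1, 63836)))) = Add(201940, Add(Rational(123315, 50879), Rational(-783, 15959))) = Add(201940, Rational(1928145828, 811977961)) = Rational(163972757590168, 811977961)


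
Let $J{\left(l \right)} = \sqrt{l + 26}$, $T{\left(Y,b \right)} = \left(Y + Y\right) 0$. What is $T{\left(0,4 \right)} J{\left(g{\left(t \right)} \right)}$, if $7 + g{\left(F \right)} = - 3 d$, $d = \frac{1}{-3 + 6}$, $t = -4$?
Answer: $0$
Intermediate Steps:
$T{\left(Y,b \right)} = 0$ ($T{\left(Y,b \right)} = 2 Y 0 = 0$)
$d = \frac{1}{3} \approx 0.33333$
$g{\left(F \right)} = -8$ ($g{\left(F \right)} = -7 - 1 = -8$)
$J{\left(l \right)} = \sqrt{26 + l}$
$T{\left(0,4 \right)} J{\left(g{\left(t \right)} \right)} = 0 \sqrt{26 - 8} = 0 \sqrt{18} = 0 \cdot 3 \sqrt{2} = 0$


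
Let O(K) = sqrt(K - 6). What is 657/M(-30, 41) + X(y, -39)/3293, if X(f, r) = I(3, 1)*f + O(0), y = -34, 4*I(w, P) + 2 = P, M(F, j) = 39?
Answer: 1442555/85618 + I*sqrt(6)/3293 ≈ 16.849 + 0.00074385*I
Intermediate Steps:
I(w, P) = -1/2 + P/4
O(K) = sqrt(-6 + K)
X(f, r) = -f/4 + I*sqrt(6) (X(f, r) = (-1/2 + (1/4)*1)*f + sqrt(-6 + 0) = (-1/2 + 1/4)*f + sqrt(-6) = -f/4 + I*sqrt(6))
657/M(-30, 41) + X(y, -39)/3293 = 657/39 + (-1/4*(-34) + I*sqrt(6))/3293 = 657*(1/39) + (17/2 + I*sqrt(6))*(1/3293) = 219/13 + (17/6586 + I*sqrt(6)/3293) = 1442555/85618 + I*sqrt(6)/3293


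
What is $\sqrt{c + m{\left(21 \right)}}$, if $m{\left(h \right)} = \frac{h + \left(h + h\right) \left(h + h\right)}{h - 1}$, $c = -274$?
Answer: $\frac{i \sqrt{739}}{2} \approx 13.592 i$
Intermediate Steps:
$m{\left(h \right)} = \frac{h + 4 h^{2}}{-1 + h}$ ($m{\left(h \right)} = \frac{h + 2 h 2 h}{-1 + h} = \frac{h + 4 h^{2}}{-1 + h}$)
$\sqrt{c + m{\left(21 \right)}} = \sqrt{-274 + \frac{21 \left(1 + 4 \cdot 21\right)}{-1 + 21}} = \sqrt{-274 + \frac{21 \left(1 + 84\right)}{20}} = \sqrt{-274 + 21 \cdot \frac{1}{20} \cdot 85} = \sqrt{-274 + \frac{357}{4}} = \sqrt{- \frac{739}{4}} = \frac{i \sqrt{739}}{2}$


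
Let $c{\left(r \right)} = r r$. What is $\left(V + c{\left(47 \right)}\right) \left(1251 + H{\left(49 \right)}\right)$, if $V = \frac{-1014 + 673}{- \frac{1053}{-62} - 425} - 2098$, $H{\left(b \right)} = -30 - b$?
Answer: $\frac{3315715748}{25297} \approx 1.3107 \cdot 10^{5}$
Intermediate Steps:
$c{\left(r \right)} = r^{2}$
$V = - \frac{53051964}{25297}$ ($V = - \frac{341}{\left(-1053\right) \left(- \frac{1}{62}\right) - 425} - 2098 = - \frac{341}{\frac{1053}{62} - 425} - 2098 = - \frac{341}{- \frac{25297}{62}} - 2098 = \left(-341\right) \left(- \frac{62}{25297}\right) - 2098 = \frac{21142}{25297} - 2098 = - \frac{53051964}{25297} \approx -2097.2$)
$\left(V + c{\left(47 \right)}\right) \left(1251 + H{\left(49 \right)}\right) = \left(- \frac{53051964}{25297} + 47^{2}\right) \left(1251 - 79\right) = \left(- \frac{53051964}{25297} + 2209\right) \left(1251 - 79\right) = \frac{2829109 \left(1251 - 79\right)}{25297} = \frac{2829109}{25297} \cdot 1172 = \frac{3315715748}{25297}$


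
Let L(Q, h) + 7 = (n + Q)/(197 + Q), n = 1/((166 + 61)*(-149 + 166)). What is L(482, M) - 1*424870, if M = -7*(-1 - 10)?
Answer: -1113286772858/2620261 ≈ -4.2488e+5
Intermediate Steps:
n = 1/3859 (n = 1/(227*17) = 1/3859 ≈ 0.00025913)
M = 77 (M = -7*(-11) = 77)
L(Q, h) = -7 + (1/3859 + Q)/(197 + Q)
L(482, M) - 1*424870 = 2*(-2660780 - 11577*482)/(3859*(197 + 482)) - 1*424870 = (2/3859)*(-2660780 - 5580114)/679 - 424870 = (2/3859)*(1/679)*(-8240894) - 424870 = -16481788/2620261 - 424870 = -1113286772858/2620261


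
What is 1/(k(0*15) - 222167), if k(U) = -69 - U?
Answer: -1/222236 ≈ -4.4997e-6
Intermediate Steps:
1/(k(0*15) - 222167) = 1/((-69 - 0*15) - 222167) = 1/((-69 - 1*0) - 222167) = 1/((-69 + 0) - 222167) = 1/(-69 - 222167) = 1/(-222236) = -1/222236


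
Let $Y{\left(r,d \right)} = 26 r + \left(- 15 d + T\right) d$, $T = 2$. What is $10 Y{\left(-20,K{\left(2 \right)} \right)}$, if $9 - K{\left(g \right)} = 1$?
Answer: $-14640$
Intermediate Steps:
$K{\left(g \right)} = 8$ ($K{\left(g \right)} = 9 - 1 = 8$)
$Y{\left(r,d \right)} = 26 r + d \left(2 - 15 d\right)$ ($Y{\left(r,d \right)} = 26 r + \left(- 15 d + 2\right) d = 26 r + \left(2 - 15 d\right) d = 26 r + d \left(2 - 15 d\right)$)
$10 Y{\left(-20,K{\left(2 \right)} \right)} = 10 \left(- 15 \cdot 8^{2} + 2 \cdot 8 + 26 \left(-20\right)\right) = 10 \left(\left(-15\right) 64 + 16 - 520\right) = 10 \left(-960 + 16 - 520\right) = 10 \left(-1464\right) = -14640$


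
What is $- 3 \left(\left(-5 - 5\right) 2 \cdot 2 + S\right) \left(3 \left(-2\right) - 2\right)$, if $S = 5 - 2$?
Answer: $-888$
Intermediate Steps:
$S = 3$
$- 3 \left(\left(-5 - 5\right) 2 \cdot 2 + S\right) \left(3 \left(-2\right) - 2\right) = - 3 \left(\left(-5 - 5\right) 2 \cdot 2 + 3\right) \left(3 \left(-2\right) - 2\right) = - 3 \left(\left(-10\right) 2 \cdot 2 + 3\right) \left(-6 - 2\right) = - 3 \left(\left(-20\right) 2 + 3\right) \left(-8\right) = - 3 \left(-40 + 3\right) \left(-8\right) = \left(-3\right) \left(-37\right) \left(-8\right) = 111 \left(-8\right) = -888$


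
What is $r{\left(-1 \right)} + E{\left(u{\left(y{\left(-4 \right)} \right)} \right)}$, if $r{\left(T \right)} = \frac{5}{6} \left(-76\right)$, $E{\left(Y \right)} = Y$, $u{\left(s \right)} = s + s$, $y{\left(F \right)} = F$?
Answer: $- \frac{214}{3} \approx -71.333$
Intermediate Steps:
$u{\left(s \right)} = 2 s$
$r{\left(T \right)} = - \frac{190}{3}$ ($r{\left(T \right)} = 5 \cdot \frac{1}{6} \left(-76\right) = \frac{5}{6} \left(-76\right) = - \frac{190}{3}$)
$r{\left(-1 \right)} + E{\left(u{\left(y{\left(-4 \right)} \right)} \right)} = - \frac{190}{3} + 2 \left(-4\right) = - \frac{190}{3} - 8 = - \frac{214}{3}$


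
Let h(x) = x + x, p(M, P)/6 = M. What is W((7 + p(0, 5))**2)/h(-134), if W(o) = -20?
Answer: 5/67 ≈ 0.074627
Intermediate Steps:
p(M, P) = 6*M
h(x) = 2*x
W((7 + p(0, 5))**2)/h(-134) = -20/(2*(-134)) = -20/(-268) = -20*(-1/268) = 5/67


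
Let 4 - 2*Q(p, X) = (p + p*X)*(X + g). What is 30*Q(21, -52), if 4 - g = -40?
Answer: -128460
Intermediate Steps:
g = 44 (g = 4 - 1*(-40) = 4 + 40 = 44)
Q(p, X) = 2 - (44 + X)*(p + X*p)/2 (Q(p, X) = 2 - (p + p*X)*(X + 44)/2 = 2 - (p + X*p)*(44 + X)/2 = 2 - (44 + X)*(p + X*p)/2)
30*Q(21, -52) = 30*(2 - 22*21 - 45/2*(-52)*21 - ½*21*(-52)²) = 30*(2 - 462 + 24570 - ½*21*2704) = 30*(2 - 462 + 24570 - 28392) = 30*(-4282) = -128460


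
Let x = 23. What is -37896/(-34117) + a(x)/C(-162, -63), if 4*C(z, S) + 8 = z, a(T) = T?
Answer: 1651778/2899945 ≈ 0.56959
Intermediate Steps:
C(z, S) = -2 + z/4
-37896/(-34117) + a(x)/C(-162, -63) = -37896/(-34117) + 23/(-2 + (1/4)*(-162)) = -37896*(-1/34117) + 23/(-2 - 81/2) = 37896/34117 + 23/(-85/2) = 37896/34117 + 23*(-2/85) = 37896/34117 - 46/85 = 1651778/2899945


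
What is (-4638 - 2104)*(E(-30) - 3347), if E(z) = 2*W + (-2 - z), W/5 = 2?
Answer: 22241858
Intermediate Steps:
W = 10 (W = 5*2 = 10)
E(z) = 18 - z (E(z) = 2*10 + (-2 - z) = 20 + (-2 - z) = 18 - z)
(-4638 - 2104)*(E(-30) - 3347) = (-4638 - 2104)*((18 - 1*(-30)) - 3347) = -6742*((18 + 30) - 3347) = -6742*(48 - 3347) = -6742*(-3299) = 22241858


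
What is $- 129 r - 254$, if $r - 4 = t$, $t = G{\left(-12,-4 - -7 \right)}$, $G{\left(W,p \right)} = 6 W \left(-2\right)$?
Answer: $-19346$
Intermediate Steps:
$G{\left(W,p \right)} = - 12 W$
$t = 144$ ($t = \left(-12\right) \left(-12\right) = 144$)
$r = 148$ ($r = 4 + 144 = 148$)
$- 129 r - 254 = \left(-129\right) 148 - 254 = -19092 - 254 = -19346$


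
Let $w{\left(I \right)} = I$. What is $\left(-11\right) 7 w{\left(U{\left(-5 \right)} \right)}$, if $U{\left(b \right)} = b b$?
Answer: $-1925$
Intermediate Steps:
$U{\left(b \right)} = b^{2}$
$\left(-11\right) 7 w{\left(U{\left(-5 \right)} \right)} = \left(-11\right) 7 \left(-5\right)^{2} = \left(-77\right) 25 = -1925$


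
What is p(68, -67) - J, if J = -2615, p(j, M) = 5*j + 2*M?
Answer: 2821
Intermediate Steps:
p(j, M) = 2*M + 5*j
p(68, -67) - J = (2*(-67) + 5*68) - 1*(-2615) = (-134 + 340) + 2615 = 206 + 2615 = 2821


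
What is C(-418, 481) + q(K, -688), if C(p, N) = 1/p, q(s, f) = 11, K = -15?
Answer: 4597/418 ≈ 10.998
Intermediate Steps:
C(-418, 481) + q(K, -688) = 1/(-418) + 11 = -1/418 + 11 = 4597/418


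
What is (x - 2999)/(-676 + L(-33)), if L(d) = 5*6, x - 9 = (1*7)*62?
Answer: 1278/323 ≈ 3.9567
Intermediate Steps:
x = 443 (x = 9 + (1*7)*62 = 9 + 7*62 = 9 + 434 = 443)
L(d) = 30
(x - 2999)/(-676 + L(-33)) = (443 - 2999)/(-676 + 30) = -2556/(-646) = -2556*(-1/646) = 1278/323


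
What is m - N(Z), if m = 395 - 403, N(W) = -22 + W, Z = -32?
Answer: 46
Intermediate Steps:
m = -8
m - N(Z) = -8 - (-22 - 32) = -8 - 1*(-54) = -8 + 54 = 46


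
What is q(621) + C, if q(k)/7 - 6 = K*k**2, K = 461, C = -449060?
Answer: 1244014489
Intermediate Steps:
q(k) = 42 + 3227*k**2 (q(k) = 42 + 7*(461*k**2) = 42 + 3227*k**2)
q(621) + C = (42 + 3227*621**2) - 449060 = (42 + 3227*385641) - 449060 = (42 + 1244463507) - 449060 = 1244463549 - 449060 = 1244014489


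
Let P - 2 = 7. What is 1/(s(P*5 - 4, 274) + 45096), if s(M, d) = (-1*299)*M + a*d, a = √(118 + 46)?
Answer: 32837/1065956105 - 548*√41/1065956105 ≈ 2.7513e-5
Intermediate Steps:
a = 2*√41 (a = √164 = 2*√41 ≈ 12.806)
P = 9 (P = 2 + 7 = 9)
s(M, d) = -299*M + 2*d*√41 (s(M, d) = (-1*299)*M + (2*√41)*d = -299*M + 2*d*√41)
1/(s(P*5 - 4, 274) + 45096) = 1/((-299*(9*5 - 4) + 2*274*√41) + 45096) = 1/((-299*(45 - 4) + 548*√41) + 45096) = 1/((-299*41 + 548*√41) + 45096) = 1/((-12259 + 548*√41) + 45096) = 1/(32837 + 548*√41)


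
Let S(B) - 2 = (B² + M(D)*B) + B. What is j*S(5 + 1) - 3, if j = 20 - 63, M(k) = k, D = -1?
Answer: -1637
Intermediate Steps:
S(B) = 2 + B² (S(B) = 2 + ((B² - B) + B) = 2 + B²)
j = -43
j*S(5 + 1) - 3 = -43*(2 + (5 + 1)²) - 3 = -43*(2 + 6²) - 3 = -43*(2 + 36) - 3 = -43*38 - 3 = -1634 - 3 = -1637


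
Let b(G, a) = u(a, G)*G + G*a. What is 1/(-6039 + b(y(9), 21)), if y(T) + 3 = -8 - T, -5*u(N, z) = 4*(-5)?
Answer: -1/6539 ≈ -0.00015293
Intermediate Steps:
u(N, z) = 4 (u(N, z) = -4*(-5)/5 = -⅕*(-20) = 4)
y(T) = -11 - T (y(T) = -3 + (-8 - T) = -11 - T)
b(G, a) = 4*G + G*a
1/(-6039 + b(y(9), 21)) = 1/(-6039 + (-11 - 1*9)*(4 + 21)) = 1/(-6039 + (-11 - 9)*25) = 1/(-6039 - 20*25) = 1/(-6039 - 500) = 1/(-6539) = -1/6539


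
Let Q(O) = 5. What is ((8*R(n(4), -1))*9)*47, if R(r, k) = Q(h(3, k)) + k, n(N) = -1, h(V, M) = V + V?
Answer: 13536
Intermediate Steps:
h(V, M) = 2*V
R(r, k) = 5 + k
((8*R(n(4), -1))*9)*47 = ((8*(5 - 1))*9)*47 = ((8*4)*9)*47 = (32*9)*47 = 288*47 = 13536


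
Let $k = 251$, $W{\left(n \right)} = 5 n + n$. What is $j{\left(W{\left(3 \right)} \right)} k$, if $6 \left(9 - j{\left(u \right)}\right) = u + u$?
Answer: $753$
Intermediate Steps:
$W{\left(n \right)} = 6 n$
$j{\left(u \right)} = 9 - \frac{u}{3}$ ($j{\left(u \right)} = 9 - \frac{u + u}{6} = 9 - \frac{2 u}{6} = 9 - \frac{u}{3}$)
$j{\left(W{\left(3 \right)} \right)} k = \left(9 - \frac{6 \cdot 3}{3}\right) 251 = \left(9 - 6\right) 251 = 3 \cdot 251 = 753$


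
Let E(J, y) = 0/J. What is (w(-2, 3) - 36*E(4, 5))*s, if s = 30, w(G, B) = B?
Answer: 90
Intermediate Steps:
E(J, y) = 0
(w(-2, 3) - 36*E(4, 5))*s = (3 - 36*0)*30 = (3 + 0)*30 = 3*30 = 90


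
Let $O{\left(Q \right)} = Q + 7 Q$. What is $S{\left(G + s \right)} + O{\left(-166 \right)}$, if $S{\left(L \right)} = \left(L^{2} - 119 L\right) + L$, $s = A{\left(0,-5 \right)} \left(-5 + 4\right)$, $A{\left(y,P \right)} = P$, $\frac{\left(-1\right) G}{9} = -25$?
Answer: $24432$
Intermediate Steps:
$G = 225$ ($G = \left(-9\right) \left(-25\right) = 225$)
$O{\left(Q \right)} = 8 Q$
$s = 5$ ($s = - 5 \left(-5 + 4\right) = \left(-5\right) \left(-1\right) = 5$)
$S{\left(L \right)} = L^{2} - 118 L$
$S{\left(G + s \right)} + O{\left(-166 \right)} = \left(225 + 5\right) \left(-118 + \left(225 + 5\right)\right) + 8 \left(-166\right) = 230 \left(-118 + 230\right) - 1328 = 230 \cdot 112 - 1328 = 25760 - 1328 = 24432$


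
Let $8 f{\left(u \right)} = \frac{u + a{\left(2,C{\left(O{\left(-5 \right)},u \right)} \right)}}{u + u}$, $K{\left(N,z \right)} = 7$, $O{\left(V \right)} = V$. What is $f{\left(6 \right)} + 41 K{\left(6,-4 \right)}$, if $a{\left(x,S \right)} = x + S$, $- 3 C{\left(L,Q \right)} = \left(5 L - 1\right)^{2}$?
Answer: $\frac{20501}{72} \approx 284.74$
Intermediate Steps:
$C{\left(L,Q \right)} = - \frac{\left(-1 + 5 L\right)^{2}}{3}$ ($C{\left(L,Q \right)} = - \frac{\left(5 L - 1\right)^{2}}{3} = - \frac{\left(-1 + 5 L\right)^{2}}{3}$)
$a{\left(x,S \right)} = S + x$
$f{\left(u \right)} = \frac{- \frac{670}{3} + u}{16 u}$ ($f{\left(u \right)} = \frac{\left(u + \left(- \frac{\left(-1 + 5 \left(-5\right)\right)^{2}}{3} + 2\right)\right) \frac{1}{u + u}}{8} = \frac{\left(u + \left(- \frac{\left(-1 - 25\right)^{2}}{3} + 2\right)\right) \frac{1}{2 u}}{8} = \frac{\left(u + \left(- \frac{\left(-26\right)^{2}}{3} + 2\right)\right) \frac{1}{2 u}}{8} = \frac{\left(u + \left(\left(- \frac{1}{3}\right) 676 + 2\right)\right) \frac{1}{2 u}}{8} = \frac{\left(u + \left(- \frac{676}{3} + 2\right)\right) \frac{1}{2 u}}{8} = \frac{\left(u - \frac{670}{3}\right) \frac{1}{2 u}}{8} = \frac{\left(- \frac{670}{3} + u\right) \frac{1}{2 u}}{8} = \frac{\frac{1}{2} \frac{1}{u} \left(- \frac{670}{3} + u\right)}{8} = \frac{- \frac{670}{3} + u}{16 u}$)
$f{\left(6 \right)} + 41 K{\left(6,-4 \right)} = \frac{-670 + 3 \cdot 6}{48 \cdot 6} + 41 \cdot 7 = \frac{1}{48} \cdot \frac{1}{6} \left(-670 + 18\right) + 287 = \frac{1}{48} \cdot \frac{1}{6} \left(-652\right) + 287 = - \frac{163}{72} + 287 = \frac{20501}{72}$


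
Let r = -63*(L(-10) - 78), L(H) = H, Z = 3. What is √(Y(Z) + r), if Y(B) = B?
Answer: 43*√3 ≈ 74.478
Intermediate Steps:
r = 5544 (r = -63*(-10 - 78) = -63*(-88) = 5544)
√(Y(Z) + r) = √(3 + 5544) = √5547 = 43*√3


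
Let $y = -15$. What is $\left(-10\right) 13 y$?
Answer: $1950$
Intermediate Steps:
$\left(-10\right) 13 y = \left(-10\right) 13 \left(-15\right) = \left(-130\right) \left(-15\right) = 1950$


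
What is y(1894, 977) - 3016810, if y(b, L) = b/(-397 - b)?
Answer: -6911513604/2291 ≈ -3.0168e+6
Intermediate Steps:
y(1894, 977) - 3016810 = -1*1894/(397 + 1894) - 3016810 = -1*1894/2291 - 3016810 = -1*1894*1/2291 - 3016810 = -1894/2291 - 3016810 = -6911513604/2291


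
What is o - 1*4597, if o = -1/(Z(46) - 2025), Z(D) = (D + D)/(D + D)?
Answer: -9304327/2024 ≈ -4597.0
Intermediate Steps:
Z(D) = 1 (Z(D) = (2*D)/((2*D)) = (2*D)*(1/(2*D)) = 1)
o = 1/2024 (o = -1/(1 - 2025) = -1/(-2024) = -1*(-1/2024) = 1/2024 ≈ 0.00049407)
o - 1*4597 = 1/2024 - 1*4597 = 1/2024 - 4597 = -9304327/2024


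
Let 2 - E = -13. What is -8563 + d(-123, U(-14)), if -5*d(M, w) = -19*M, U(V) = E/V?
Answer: -45152/5 ≈ -9030.4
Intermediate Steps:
E = 15 (E = 2 - 1*(-13) = 2 + 13 = 15)
U(V) = 15/V
d(M, w) = 19*M/5 (d(M, w) = -(-19)*M/5 = 19*M/5)
-8563 + d(-123, U(-14)) = -8563 + (19/5)*(-123) = -8563 - 2337/5 = -45152/5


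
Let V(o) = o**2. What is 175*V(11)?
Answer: 21175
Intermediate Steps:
175*V(11) = 175*11**2 = 175*121 = 21175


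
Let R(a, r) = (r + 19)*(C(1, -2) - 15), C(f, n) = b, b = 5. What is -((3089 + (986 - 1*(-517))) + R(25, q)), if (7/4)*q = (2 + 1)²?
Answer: -30454/7 ≈ -4350.6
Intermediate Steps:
C(f, n) = 5
q = 36/7 (q = 4*(2 + 1)²/7 = (4/7)*3² = (4/7)*9 = 36/7 ≈ 5.1429)
R(a, r) = -190 - 10*r (R(a, r) = (r + 19)*(5 - 15) = (19 + r)*(-10) = -190 - 10*r)
-((3089 + (986 - 1*(-517))) + R(25, q)) = -((3089 + (986 - 1*(-517))) + (-190 - 10*36/7)) = -((3089 + (986 + 517)) + (-190 - 360/7)) = -((3089 + 1503) - 1690/7) = -(4592 - 1690/7) = -1*30454/7 = -30454/7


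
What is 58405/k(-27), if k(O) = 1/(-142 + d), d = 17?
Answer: -7300625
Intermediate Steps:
k(O) = -1/125 (k(O) = 1/(-142 + 17) = 1/(-125) = -1/125)
58405/k(-27) = 58405/(-1/125) = 58405*(-125) = -7300625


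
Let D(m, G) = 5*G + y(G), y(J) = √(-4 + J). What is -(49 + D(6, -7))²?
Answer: -(14 + I*√11)² ≈ -185.0 - 92.865*I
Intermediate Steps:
D(m, G) = √(-4 + G) + 5*G (D(m, G) = 5*G + √(-4 + G) = √(-4 + G) + 5*G)
-(49 + D(6, -7))² = -(49 + (√(-4 - 7) + 5*(-7)))² = -(49 + (√(-11) - 35))² = -(49 + (I*√11 - 35))² = -(49 + (-35 + I*√11))² = -(14 + I*√11)²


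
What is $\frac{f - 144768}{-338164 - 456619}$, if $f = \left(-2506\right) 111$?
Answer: $\frac{422934}{794783} \approx 0.53214$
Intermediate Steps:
$f = -278166$
$\frac{f - 144768}{-338164 - 456619} = \frac{-278166 - 144768}{-338164 - 456619} = \frac{-278166 - 144768}{-794783} = \left(-278166 - 144768\right) \left(- \frac{1}{794783}\right) = \left(-422934\right) \left(- \frac{1}{794783}\right) = \frac{422934}{794783}$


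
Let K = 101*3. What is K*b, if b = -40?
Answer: -12120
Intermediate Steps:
K = 303
K*b = 303*(-40) = -12120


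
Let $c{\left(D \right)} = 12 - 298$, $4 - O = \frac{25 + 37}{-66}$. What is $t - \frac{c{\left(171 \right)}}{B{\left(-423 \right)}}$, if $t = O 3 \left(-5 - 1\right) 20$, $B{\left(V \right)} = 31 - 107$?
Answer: $- \frac{744853}{418} \approx -1781.9$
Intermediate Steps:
$B{\left(V \right)} = -76$ ($B{\left(V \right)} = 31 - 107 = -76$)
$O = \frac{163}{33}$ ($O = 4 - \frac{25 + 37}{-66} = 4 - 62 \left(- \frac{1}{66}\right) = 4 - - \frac{31}{33} = 4 + \frac{31}{33} = \frac{163}{33} \approx 4.9394$)
$c{\left(D \right)} = -286$ ($c{\left(D \right)} = 12 - 298 = -286$)
$t = - \frac{19560}{11}$ ($t = \frac{163 \cdot 3 \left(-5 - 1\right)}{33} \cdot 20 = \frac{163 \cdot 3 \left(-6\right)}{33} \cdot 20 = \frac{163}{33} \left(-18\right) 20 = \left(- \frac{978}{11}\right) 20 = - \frac{19560}{11} \approx -1778.2$)
$t - \frac{c{\left(171 \right)}}{B{\left(-423 \right)}} = - \frac{19560}{11} - - \frac{286}{-76} = - \frac{19560}{11} - \left(-286\right) \left(- \frac{1}{76}\right) = - \frac{19560}{11} - \frac{143}{38} = - \frac{744853}{418}$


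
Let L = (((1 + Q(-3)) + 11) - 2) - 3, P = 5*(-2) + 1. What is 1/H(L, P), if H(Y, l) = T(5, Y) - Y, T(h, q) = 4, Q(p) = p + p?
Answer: 1/3 ≈ 0.33333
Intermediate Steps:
Q(p) = 2*p
P = -9 (P = -10 + 1 = -9)
L = 1 (L = (((1 + 2*(-3)) + 11) - 2) - 3 = (((1 - 6) + 11) - 2) - 3 = ((-5 + 11) - 2) - 3 = (6 - 2) - 3 = 4 - 3 = 1)
H(Y, l) = 4 - Y
1/H(L, P) = 1/(4 - 1*1) = 1/(4 - 1) = 1/3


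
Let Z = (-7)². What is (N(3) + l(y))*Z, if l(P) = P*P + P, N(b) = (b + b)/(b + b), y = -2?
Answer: 147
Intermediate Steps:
N(b) = 1 (N(b) = (2*b)/((2*b)) = (2*b)*(1/(2*b)) = 1)
l(P) = P + P² (l(P) = P² + P = P + P²)
Z = 49
(N(3) + l(y))*Z = (1 - 2*(1 - 2))*49 = (1 - 2*(-1))*49 = (1 + 2)*49 = 3*49 = 147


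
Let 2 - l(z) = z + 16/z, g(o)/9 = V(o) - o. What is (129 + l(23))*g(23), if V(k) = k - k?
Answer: -22212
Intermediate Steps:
V(k) = 0
g(o) = -9*o (g(o) = 9*(0 - o) = 9*(-o) = -9*o)
l(z) = 2 - z - 16/z (l(z) = 2 - (z + 16/z) = 2 + (-z - 16/z) = 2 - z - 16/z)
(129 + l(23))*g(23) = (129 + (2 - 1*23 - 16/23))*(-9*23) = (129 + (2 - 23 - 16*1/23))*(-207) = (129 + (2 - 23 - 16/23))*(-207) = (129 - 499/23)*(-207) = (2468/23)*(-207) = -22212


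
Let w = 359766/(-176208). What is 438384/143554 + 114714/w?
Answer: -80599293948264/1434606899 ≈ -56182.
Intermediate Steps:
w = -59961/29368 (w = 359766*(-1/176208) = -59961/29368 ≈ -2.0417)
438384/143554 + 114714/w = 438384/143554 + 114714/(-59961/29368) = 438384*(1/143554) + 114714*(-29368/59961) = 219192/71777 - 1122973584/19987 = -80599293948264/1434606899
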